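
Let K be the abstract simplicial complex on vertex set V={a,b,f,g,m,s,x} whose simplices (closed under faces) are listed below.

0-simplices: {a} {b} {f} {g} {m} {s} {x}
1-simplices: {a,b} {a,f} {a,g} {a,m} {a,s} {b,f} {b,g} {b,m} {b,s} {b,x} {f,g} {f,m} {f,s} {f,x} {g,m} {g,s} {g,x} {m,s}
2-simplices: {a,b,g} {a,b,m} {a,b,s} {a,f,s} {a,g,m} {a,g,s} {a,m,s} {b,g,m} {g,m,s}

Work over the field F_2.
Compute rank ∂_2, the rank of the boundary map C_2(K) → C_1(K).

n_0=7 n_1=18 n_2=9  [Z2]
∂1: piv[ab,af,ag,am,as,bx] rk=6  ker:bf,bg,bm,bs,fg,fm,fs,fx,gm,gs,gx,ms
∂2: piv[abg,abm,abs,afs,agm,ags,ams] rk=7  ker:bgm,gms
rk∂_2=7

rank∂_2=7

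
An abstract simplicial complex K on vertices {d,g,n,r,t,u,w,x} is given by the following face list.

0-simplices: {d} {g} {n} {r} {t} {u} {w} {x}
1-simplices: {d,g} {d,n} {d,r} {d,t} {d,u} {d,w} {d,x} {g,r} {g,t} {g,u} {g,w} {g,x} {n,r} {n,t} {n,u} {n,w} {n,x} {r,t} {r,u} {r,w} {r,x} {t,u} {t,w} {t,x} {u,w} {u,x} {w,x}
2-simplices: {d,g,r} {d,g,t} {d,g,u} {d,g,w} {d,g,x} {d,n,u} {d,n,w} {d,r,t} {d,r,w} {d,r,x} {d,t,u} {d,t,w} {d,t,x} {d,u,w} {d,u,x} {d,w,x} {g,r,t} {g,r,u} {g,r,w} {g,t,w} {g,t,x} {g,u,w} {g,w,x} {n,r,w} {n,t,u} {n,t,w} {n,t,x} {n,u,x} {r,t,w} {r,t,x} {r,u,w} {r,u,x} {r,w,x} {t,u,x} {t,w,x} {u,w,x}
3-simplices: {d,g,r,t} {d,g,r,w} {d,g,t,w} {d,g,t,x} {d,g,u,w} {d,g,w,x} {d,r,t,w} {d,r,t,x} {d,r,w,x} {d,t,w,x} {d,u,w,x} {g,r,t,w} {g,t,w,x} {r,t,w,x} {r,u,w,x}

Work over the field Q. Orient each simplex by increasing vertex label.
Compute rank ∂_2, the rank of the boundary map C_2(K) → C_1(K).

rank∂_2=20

n_0=8 n_1=27 n_2=36 n_3=15  [Q]
∂1: piv[dg,dn,dr,dt,du,dw,dx] rk=7  ker:gr,gt,gu,gw,gx,nr,nt,nu,nw,nx,rt,ru,rw,rx,tu,tw,tx,uw,ux,wx
∂2: piv[dgr,dgt,dgu,dgw,dgx,dnu,dnw,drt,drw,drx,dtu,dtw,dtx,duw,dux,dwx,gru,nrw,ntu,ntx] rk=20  ker:grt,grw,gtw,gtx,guw,gwx,ntw,nux,rtw,rtx,ruw,rux,rwx,tux,twx,uwx
∂3: piv[dgrt,dgrw,dgtw,dgtx,dguw,dgwx,drtw,drtx,drwx,dtwx,duwx,ruwx] rk=12  ker:grtw,gtwx,rtwx
rk∂_2=20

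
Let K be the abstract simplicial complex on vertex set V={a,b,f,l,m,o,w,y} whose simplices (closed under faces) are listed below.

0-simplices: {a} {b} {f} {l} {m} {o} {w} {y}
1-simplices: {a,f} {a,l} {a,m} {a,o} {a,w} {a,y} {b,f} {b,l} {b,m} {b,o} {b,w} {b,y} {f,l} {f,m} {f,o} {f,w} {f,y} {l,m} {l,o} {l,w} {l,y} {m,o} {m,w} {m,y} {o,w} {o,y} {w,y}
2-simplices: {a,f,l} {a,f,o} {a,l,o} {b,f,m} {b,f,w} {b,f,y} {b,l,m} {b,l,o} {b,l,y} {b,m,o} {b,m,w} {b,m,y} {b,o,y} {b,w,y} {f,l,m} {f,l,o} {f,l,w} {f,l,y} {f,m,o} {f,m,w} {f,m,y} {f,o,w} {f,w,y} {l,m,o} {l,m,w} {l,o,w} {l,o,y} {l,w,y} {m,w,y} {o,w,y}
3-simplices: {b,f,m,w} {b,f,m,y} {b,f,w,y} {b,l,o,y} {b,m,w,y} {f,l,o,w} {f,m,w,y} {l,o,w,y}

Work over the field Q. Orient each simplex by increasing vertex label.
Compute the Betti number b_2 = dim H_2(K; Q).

b_2=6

n_0=8 n_1=27 n_2=30 n_3=8  [Q]
∂1: piv[af,al,am,ao,aw,ay,bf] rk=7  ker:bl,bm,bo,bw,by,fl,fm,fo,fw,fy,lm,lo,lw,ly,mo,mw,my,ow,oy,wy
∂2: piv[afl,afo,alo,bfm,bfw,bfy,blm,blo,bly,bmo,bmw,bmy,boy,bwy,flm,flw,fow] rk=17  ker:flo,fly,fmo,fmw,fmy,fwy,lmo,lmw,low,loy,lwy,mwy,owy
∂3: piv[bfmw,bfmy,bfwy,bloy,bmwy,flow,lowy] rk=7  ker:fmwy
b_2=(30−17)−7=6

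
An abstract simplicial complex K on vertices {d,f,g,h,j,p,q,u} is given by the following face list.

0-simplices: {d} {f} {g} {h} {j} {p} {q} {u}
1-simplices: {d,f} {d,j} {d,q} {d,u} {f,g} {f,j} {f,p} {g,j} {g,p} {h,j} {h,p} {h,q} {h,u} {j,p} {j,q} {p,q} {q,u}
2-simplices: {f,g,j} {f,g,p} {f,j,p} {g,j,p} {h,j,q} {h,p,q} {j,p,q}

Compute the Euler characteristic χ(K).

χ(K)=-2

n_0=8 n_1=17 n_2=7
χ=+8−17+7=-2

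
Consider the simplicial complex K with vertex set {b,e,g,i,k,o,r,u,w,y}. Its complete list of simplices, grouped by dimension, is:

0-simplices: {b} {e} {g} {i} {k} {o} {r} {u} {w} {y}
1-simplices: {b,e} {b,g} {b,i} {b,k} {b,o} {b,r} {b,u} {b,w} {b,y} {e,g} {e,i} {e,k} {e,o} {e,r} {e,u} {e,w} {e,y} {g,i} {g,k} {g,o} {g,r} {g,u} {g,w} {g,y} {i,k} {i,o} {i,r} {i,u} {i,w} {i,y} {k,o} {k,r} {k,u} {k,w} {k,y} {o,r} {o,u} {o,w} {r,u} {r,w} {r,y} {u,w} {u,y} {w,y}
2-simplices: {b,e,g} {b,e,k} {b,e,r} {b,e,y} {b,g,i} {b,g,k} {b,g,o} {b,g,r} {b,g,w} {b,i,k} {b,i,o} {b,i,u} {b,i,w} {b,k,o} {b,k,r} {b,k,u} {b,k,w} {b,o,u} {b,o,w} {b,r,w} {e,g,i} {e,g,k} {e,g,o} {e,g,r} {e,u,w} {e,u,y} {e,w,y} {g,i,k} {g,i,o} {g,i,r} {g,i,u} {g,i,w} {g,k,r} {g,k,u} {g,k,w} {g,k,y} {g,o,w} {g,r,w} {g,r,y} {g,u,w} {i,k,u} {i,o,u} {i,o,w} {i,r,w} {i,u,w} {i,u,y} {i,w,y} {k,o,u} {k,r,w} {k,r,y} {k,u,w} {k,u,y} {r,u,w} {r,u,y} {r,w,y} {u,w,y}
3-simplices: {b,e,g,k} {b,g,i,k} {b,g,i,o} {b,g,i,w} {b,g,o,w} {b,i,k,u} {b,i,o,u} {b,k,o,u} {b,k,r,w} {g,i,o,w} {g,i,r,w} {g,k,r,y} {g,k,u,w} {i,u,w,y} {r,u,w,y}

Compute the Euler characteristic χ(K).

n_0=10 n_1=44 n_2=56 n_3=15
χ=+10−44+56−15=7

χ(K)=7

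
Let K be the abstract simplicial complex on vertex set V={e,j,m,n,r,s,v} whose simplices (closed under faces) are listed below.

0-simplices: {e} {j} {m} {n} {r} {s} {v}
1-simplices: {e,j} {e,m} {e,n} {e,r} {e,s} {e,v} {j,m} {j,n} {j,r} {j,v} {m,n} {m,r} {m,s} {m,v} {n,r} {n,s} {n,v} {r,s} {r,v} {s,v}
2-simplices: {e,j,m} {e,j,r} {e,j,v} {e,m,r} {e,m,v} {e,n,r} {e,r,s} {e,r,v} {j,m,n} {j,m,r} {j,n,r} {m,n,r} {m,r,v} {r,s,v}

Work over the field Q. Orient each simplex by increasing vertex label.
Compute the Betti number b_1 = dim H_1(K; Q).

b_1=3

n_0=7 n_1=20 n_2=14  [Q]
∂1: piv[ej,em,en,er,es,ev] rk=6  ker:jm,jn,jr,jv,mn,mr,ms,mv,nr,ns,nv,rs,rv,sv
∂2: piv[ejm,ejr,ejv,emr,emv,enr,ers,erv,jmn,jnr,rsv] rk=11  ker:jmr,mnr,mrv
b_1=(20−6)−11=3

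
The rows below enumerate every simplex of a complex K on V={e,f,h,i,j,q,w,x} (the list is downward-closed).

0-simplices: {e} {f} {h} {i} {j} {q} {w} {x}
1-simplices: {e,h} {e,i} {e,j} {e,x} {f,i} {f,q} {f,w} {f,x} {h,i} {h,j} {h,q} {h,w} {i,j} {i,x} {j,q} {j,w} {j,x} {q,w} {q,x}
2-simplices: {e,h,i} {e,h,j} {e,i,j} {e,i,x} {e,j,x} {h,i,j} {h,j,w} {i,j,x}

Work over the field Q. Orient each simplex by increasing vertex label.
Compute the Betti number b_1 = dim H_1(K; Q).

b_1=6

n_0=8 n_1=19 n_2=8  [Q]
∂1: piv[eh,ei,ej,ex,fi,fq,fw] rk=7  ker:fx,hi,hj,hq,hw,ij,ix,jq,jw,jx,qw,qx
∂2: piv[ehi,ehj,eij,eix,ejx,hjw] rk=6  ker:hij,ijx
b_1=(19−7)−6=6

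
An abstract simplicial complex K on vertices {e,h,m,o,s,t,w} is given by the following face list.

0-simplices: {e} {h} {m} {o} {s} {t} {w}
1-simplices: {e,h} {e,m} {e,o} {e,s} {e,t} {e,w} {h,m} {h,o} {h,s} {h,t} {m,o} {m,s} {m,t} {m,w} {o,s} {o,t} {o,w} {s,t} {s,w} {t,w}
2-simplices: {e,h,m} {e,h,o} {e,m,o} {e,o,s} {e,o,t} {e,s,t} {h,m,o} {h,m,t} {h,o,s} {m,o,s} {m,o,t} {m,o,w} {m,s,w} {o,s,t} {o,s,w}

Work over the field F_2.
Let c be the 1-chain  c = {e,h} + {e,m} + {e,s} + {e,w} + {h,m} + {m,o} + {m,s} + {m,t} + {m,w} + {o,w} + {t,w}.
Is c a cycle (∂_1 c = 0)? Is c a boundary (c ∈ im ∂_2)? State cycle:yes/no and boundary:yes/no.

n_0=7 n_1=20 n_2=15  [Z2]
∂1: piv[eh,em,eo,es,et,ew] rk=6  ker:hm,ho,hs,ht,mo,ms,mt,mw,os,ot,ow,st,sw,tw
∂2: piv[ehm,eho,emo,eos,eot,est,hmt,hos,mos,mot,mow,msw] rk=12  ker:hmo,ost,osw
∂1c = 0
c vs im∂2: residual ≠ 0 ⇒ not boundary

cycle:yes boundary:no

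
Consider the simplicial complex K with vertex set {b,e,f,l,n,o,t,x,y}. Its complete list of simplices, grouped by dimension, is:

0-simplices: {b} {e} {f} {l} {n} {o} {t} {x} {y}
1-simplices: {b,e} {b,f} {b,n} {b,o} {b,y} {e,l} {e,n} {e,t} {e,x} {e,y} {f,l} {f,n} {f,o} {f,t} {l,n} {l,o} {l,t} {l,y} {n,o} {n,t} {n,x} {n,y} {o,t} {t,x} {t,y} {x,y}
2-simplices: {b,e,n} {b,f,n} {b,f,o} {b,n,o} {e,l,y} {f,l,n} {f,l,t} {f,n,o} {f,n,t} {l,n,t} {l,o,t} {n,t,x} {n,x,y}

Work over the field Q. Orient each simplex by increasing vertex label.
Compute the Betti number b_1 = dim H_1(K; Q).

b_1=7

n_0=9 n_1=26 n_2=13  [Q]
∂1: piv[be,bf,bn,bo,by,el,et,ex] rk=8  ker:en,ey,fl,fn,fo,ft,ln,lo,lt,ly,no,nt,nx,ny,ot,tx,ty,xy
∂2: piv[ben,bfn,bfo,bno,ely,fln,flt,fnt,lot,ntx,nxy] rk=11  ker:fno,lnt
b_1=(26−8)−11=7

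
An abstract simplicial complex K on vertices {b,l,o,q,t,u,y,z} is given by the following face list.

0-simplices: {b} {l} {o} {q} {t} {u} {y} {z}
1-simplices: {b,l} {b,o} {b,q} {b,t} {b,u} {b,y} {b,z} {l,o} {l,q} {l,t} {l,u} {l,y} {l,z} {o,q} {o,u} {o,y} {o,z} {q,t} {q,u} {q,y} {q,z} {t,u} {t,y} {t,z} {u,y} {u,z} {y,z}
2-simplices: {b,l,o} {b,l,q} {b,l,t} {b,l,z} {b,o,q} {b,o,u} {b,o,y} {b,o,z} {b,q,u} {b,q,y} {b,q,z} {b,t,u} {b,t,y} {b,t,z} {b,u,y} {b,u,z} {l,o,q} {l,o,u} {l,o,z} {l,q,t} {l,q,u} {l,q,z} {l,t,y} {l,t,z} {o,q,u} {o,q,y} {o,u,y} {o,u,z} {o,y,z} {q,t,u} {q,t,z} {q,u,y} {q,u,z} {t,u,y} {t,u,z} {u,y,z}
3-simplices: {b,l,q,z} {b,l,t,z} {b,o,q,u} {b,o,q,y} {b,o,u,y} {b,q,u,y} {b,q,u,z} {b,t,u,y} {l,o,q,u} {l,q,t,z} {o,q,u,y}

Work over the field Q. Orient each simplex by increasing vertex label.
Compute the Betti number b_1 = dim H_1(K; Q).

b_1=0

n_0=8 n_1=27 n_2=36 n_3=11  [Q]
∂1: piv[bl,bo,bq,bt,bu,by,bz] rk=7  ker:lo,lq,lt,lu,ly,lz,oq,ou,oy,oz,qt,qu,qy,qz,tu,ty,tz,uy,uz,yz
∂2: piv[blo,blq,blt,blz,boq,bou,boy,boz,bqu,bqy,bqz,btu,bty,btz,buy,buz,lou,lqt,lty,oyz] rk=20  ker:loq,loz,lqu,lqz,ltz,oqu,oqy,ouy,ouz,qtu,qtz,quy,quz,tuy,tuz,uyz
∂3: piv[blqz,bltz,boqu,boqy,bouy,bquy,bquz,btuy,loqu,lqtz] rk=10  ker:oquy
b_1=(27−7)−20=0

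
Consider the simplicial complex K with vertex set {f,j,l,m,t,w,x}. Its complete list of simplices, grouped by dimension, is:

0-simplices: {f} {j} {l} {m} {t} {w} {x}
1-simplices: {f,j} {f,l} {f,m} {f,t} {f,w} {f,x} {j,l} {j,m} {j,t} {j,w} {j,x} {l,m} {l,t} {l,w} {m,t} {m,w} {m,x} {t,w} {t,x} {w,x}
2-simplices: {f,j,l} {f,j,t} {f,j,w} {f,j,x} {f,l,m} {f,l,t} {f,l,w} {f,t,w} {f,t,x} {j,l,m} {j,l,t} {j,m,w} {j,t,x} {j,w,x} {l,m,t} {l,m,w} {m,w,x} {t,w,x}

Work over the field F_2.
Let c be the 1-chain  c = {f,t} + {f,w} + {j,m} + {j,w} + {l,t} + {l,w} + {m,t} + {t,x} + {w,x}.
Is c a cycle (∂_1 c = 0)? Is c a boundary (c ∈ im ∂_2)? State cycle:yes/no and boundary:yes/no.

cycle:yes boundary:yes

n_0=7 n_1=20 n_2=18  [Z2]
∂1: piv[fj,fl,fm,ft,fw,fx] rk=6  ker:jl,jm,jt,jw,jx,lm,lt,lw,mt,mw,mx,tw,tx,wx
∂2: piv[fjl,fjt,fjw,fjx,flm,flt,flw,ftw,ftx,jlm,jmw,jwx,lmt,mwx] rk=14  ker:jlt,jtx,lmw,twx
∂1c = 0
c vs im∂2: reduces to 0 ⇒ boundary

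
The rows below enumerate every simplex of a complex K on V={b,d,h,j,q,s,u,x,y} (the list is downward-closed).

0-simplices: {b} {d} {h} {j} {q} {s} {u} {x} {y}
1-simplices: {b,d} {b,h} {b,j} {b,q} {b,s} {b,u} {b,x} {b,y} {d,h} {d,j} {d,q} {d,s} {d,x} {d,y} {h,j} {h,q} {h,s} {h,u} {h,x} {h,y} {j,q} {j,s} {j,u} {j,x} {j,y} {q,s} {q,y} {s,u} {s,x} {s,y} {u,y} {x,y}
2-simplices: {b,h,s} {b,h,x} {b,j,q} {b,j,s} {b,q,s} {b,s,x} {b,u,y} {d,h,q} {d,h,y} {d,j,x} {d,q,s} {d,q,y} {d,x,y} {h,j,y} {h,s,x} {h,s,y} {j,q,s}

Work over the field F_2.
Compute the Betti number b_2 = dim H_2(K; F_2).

n_0=9 n_1=32 n_2=17  [Z2]
∂1: piv[bd,bh,bj,bq,bs,bu,bx,by] rk=8  ker:dh,dj,dq,ds,dx,dy,hj,hq,hs,hu,hx,hy,jq,js,ju,jx,jy,qs,qy,su,sx,sy,uy,xy
∂2: piv[bhs,bhx,bjq,bjs,bqs,bsx,buy,dhq,dhy,djx,dqs,dqy,dxy,hjy,hsy] rk=15  ker:hsx,jqs
b_2=(17−15)−0=2

b_2=2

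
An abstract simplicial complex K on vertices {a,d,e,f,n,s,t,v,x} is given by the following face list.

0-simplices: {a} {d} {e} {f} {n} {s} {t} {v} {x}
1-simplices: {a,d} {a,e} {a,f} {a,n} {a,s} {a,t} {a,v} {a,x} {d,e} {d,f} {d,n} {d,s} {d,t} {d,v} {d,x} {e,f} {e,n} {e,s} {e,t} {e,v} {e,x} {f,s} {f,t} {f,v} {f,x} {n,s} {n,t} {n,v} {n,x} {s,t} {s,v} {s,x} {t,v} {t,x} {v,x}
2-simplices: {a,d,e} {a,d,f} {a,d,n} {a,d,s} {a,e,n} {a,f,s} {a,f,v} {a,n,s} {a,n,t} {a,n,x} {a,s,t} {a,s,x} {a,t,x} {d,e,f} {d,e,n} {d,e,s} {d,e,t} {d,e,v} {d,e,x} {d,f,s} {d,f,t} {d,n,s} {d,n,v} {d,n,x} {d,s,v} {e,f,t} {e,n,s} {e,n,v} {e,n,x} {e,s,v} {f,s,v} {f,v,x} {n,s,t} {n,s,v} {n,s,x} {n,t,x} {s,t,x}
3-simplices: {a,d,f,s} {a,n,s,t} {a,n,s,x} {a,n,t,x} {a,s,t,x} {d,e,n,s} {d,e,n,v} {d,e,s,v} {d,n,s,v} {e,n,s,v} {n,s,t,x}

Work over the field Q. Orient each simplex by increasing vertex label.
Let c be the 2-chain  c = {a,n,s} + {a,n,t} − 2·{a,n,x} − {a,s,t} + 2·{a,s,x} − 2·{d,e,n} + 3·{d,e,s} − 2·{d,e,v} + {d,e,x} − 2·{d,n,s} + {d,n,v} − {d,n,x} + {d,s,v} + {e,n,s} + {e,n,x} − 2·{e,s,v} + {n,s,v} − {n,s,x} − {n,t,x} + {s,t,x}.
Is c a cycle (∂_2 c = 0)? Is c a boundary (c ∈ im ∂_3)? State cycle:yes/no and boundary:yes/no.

cycle:yes boundary:no

n_0=9 n_1=35 n_2=37 n_3=11  [Q]
∂1: piv[ad,ae,af,an,as,at,av,ax] rk=8  ker:de,df,dn,ds,dt,dv,dx,ef,en,es,et,ev,ex,fs,ft,fv,fx,ns,nt,nv,nx,st,sv,sx,tv,tx,vx
∂2: piv[ade,adf,adn,ads,aen,afs,afv,ans,ant,anx,ast,asx,atx,def,des,det,dev,dex,dft,dnv,dnx,dsv,fsv,fvx] rk=24  ker:den,dfs,dns,eft,ens,env,enx,esv,nst,nsv,nsx,ntx,stx
∂3: piv[adfs,anst,ansx,antx,astx,dens,denv,desv,dnsv] rk=9  ker:ensv,nstx
∂2c = 0
c vs im∂3: residual ≠ 0 ⇒ not boundary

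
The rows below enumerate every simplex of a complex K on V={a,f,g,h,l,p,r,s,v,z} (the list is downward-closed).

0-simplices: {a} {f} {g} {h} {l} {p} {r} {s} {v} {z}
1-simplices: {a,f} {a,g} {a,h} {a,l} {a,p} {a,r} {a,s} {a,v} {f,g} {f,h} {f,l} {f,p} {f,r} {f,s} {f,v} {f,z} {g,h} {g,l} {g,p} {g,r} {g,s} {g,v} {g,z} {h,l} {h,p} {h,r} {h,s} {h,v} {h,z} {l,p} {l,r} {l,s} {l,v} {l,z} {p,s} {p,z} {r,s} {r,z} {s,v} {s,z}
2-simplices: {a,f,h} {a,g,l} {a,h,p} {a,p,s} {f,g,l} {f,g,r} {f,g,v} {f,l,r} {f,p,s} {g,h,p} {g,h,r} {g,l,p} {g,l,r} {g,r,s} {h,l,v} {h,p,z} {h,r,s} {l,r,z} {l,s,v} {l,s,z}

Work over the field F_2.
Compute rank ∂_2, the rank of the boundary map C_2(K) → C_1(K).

rank∂_2=19

n_0=10 n_1=40 n_2=20  [Z2]
∂1: piv[af,ag,ah,al,ap,ar,as,av,fz] rk=9  ker:fg,fh,fl,fp,fr,fs,fv,gh,gl,gp,gr,gs,gv,gz,hl,hp,hr,hs,hv,hz,lp,lr,ls,lv,lz,ps,pz,rs,rz,sv,sz
∂2: piv[afh,agl,ahp,aps,fgl,fgr,fgv,flr,fps,ghp,ghr,glp,grs,hlv,hpz,hrs,lrz,lsv,lsz] rk=19  ker:glr
rk∂_2=19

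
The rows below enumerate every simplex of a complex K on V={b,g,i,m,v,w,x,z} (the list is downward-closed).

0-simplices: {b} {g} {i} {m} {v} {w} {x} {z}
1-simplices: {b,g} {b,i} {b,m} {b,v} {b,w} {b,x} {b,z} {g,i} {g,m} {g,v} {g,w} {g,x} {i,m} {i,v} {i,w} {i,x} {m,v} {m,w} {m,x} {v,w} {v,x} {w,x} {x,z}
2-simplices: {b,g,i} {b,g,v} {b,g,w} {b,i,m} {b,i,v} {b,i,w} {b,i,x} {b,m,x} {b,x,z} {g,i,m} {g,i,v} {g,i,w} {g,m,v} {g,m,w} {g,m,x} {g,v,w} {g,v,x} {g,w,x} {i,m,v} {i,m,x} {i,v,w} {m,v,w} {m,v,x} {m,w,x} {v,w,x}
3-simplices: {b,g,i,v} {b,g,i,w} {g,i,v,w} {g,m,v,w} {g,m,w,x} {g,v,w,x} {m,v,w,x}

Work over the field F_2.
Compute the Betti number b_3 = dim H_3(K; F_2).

b_3=0

n_0=8 n_1=23 n_2=25 n_3=7  [Z2]
∂1: piv[bg,bi,bm,bv,bw,bx,bz] rk=7  ker:gi,gm,gv,gw,gx,im,iv,iw,ix,mv,mw,mx,vw,vx,wx,xz
∂2: piv[bgi,bgv,bgw,bim,biv,biw,bix,bmx,bxz,gim,gmv,gmw,gmx,gvw,gvx,gwx] rk=16  ker:giv,giw,imv,imx,ivw,mvw,mvx,mwx,vwx
∂3: piv[bgiv,bgiw,givw,gmvw,gmwx,gvwx,mvwx] rk=7
b_3=(7−7)−0=0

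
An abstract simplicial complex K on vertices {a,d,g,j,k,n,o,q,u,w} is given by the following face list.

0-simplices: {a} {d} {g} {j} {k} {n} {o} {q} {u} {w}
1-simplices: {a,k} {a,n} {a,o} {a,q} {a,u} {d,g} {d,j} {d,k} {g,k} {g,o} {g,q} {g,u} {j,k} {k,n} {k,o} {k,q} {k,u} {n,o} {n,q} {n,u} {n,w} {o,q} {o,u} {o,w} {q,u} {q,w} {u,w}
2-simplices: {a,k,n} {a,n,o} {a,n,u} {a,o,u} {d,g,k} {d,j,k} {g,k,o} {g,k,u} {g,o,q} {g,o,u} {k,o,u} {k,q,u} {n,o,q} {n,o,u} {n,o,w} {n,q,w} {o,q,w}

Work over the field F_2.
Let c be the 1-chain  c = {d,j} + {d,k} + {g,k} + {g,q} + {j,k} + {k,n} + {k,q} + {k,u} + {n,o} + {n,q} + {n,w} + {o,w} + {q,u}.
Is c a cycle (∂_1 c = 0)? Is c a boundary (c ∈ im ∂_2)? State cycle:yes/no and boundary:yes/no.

cycle:yes boundary:no

n_0=10 n_1=27 n_2=17  [Z2]
∂1: piv[ak,an,ao,aq,au,dg,dj,dk,nw] rk=9  ker:gk,go,gq,gu,jk,kn,ko,kq,ku,no,nq,nu,oq,ou,ow,qu,qw,uw
∂2: piv[akn,ano,anu,aou,dgk,djk,gko,gku,goq,gou,kqu,noq,now,nqw] rk=14  ker:kou,nou,oqw
∂1c = 0
c vs im∂2: residual ≠ 0 ⇒ not boundary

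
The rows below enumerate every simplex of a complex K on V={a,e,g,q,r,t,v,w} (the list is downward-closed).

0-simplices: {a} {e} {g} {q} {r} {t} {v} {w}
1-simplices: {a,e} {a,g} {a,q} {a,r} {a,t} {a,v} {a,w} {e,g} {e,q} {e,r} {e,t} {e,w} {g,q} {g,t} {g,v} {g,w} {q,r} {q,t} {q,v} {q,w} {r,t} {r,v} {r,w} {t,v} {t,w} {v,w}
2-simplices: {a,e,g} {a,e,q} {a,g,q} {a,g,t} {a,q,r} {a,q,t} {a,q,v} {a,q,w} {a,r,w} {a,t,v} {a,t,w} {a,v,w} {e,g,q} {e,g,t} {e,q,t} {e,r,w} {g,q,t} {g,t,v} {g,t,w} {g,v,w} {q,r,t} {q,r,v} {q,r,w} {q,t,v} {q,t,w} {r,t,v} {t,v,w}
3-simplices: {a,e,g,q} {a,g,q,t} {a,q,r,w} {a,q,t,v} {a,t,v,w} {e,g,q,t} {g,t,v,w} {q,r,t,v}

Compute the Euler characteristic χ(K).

n_0=8 n_1=26 n_2=27 n_3=8
χ=+8−26+27−8=1

χ(K)=1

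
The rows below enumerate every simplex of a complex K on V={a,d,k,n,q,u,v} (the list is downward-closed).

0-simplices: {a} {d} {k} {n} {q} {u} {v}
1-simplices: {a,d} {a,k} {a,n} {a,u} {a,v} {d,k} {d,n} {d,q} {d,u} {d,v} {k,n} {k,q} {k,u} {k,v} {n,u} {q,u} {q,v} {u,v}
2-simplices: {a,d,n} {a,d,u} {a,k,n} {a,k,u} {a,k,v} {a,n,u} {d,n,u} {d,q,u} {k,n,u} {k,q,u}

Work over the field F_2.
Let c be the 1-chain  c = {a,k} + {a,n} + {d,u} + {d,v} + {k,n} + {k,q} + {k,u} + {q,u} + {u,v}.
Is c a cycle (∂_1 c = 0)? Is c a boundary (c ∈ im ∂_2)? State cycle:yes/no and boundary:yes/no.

cycle:yes boundary:no

n_0=7 n_1=18 n_2=10  [Z2]
∂1: piv[ad,ak,an,au,av,dq] rk=6  ker:dk,dn,du,dv,kn,kq,ku,kv,nu,qu,qv,uv
∂2: piv[adn,adu,akn,aku,akv,anu,dqu,kqu] rk=8  ker:dnu,knu
∂1c = 0
c vs im∂2: residual ≠ 0 ⇒ not boundary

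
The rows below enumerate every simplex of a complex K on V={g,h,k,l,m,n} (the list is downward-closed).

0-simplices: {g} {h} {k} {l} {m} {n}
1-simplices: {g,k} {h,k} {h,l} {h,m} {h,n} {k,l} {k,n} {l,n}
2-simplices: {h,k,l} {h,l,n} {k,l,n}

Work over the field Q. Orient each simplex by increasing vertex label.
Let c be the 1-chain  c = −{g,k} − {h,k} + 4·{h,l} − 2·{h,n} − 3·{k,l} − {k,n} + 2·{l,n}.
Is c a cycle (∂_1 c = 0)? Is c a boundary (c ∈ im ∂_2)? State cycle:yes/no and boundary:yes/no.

n_0=6 n_1=8 n_2=3  [Q]
∂1: piv[gk,hk,hl,hm,hn] rk=5  ker:kl,kn,ln
∂2: piv[hkl,hln,kln] rk=3
∂1c = {g} − {h} + 2·{k} − {l} − {n}

cycle:no boundary:no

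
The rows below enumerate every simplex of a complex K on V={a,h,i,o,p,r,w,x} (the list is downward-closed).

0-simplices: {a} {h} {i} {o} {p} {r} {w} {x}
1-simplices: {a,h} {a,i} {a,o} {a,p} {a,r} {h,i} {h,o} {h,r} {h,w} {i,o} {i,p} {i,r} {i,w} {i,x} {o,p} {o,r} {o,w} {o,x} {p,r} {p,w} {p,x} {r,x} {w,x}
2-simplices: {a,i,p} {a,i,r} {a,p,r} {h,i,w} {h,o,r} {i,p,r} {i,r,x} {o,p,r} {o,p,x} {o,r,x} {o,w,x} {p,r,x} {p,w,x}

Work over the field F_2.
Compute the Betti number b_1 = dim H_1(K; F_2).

n_0=8 n_1=23 n_2=13  [Z2]
∂1: piv[ah,ai,ao,ap,ar,hw,ix] rk=7  ker:hi,ho,hr,io,ip,ir,iw,op,or,ow,ox,pr,pw,px,rx,wx
∂2: piv[aip,air,apr,hiw,hor,irx,opr,opx,orx,owx,pwx] rk=11  ker:ipr,prx
b_1=(23−7)−11=5

b_1=5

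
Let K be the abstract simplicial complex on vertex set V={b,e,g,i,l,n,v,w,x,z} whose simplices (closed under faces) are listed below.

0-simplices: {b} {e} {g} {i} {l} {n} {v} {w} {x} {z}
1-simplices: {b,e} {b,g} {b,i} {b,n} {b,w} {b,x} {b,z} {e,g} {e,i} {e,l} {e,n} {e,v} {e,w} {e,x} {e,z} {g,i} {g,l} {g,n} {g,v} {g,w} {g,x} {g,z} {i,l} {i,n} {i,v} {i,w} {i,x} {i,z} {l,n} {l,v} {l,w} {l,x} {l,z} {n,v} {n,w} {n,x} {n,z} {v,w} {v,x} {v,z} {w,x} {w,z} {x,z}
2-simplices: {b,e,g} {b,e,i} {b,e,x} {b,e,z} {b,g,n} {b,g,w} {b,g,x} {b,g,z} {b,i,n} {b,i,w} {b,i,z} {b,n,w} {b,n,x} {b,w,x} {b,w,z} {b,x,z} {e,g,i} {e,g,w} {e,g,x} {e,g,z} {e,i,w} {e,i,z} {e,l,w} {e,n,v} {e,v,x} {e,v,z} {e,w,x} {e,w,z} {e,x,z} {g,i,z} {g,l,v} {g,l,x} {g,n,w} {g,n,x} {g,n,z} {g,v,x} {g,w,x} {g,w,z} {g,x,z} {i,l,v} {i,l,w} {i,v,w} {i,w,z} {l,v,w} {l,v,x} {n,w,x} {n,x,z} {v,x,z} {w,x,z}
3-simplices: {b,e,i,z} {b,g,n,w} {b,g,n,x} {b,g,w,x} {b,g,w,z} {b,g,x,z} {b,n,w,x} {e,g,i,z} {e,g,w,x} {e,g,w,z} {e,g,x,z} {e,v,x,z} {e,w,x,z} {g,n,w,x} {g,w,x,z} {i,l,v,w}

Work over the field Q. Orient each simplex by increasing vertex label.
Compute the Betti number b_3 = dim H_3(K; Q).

n_0=10 n_1=43 n_2=49 n_3=16  [Q]
∂1: piv[be,bg,bi,bn,bw,bx,bz,el,ev] rk=9  ker:eg,ei,en,ew,ex,ez,gi,gl,gn,gv,gw,gx,gz,il,in,iv,iw,ix,iz,ln,lv,lw,lx,lz,nv,nw,nx,nz,vw,vx,vz,wx,wz,xz
∂2: piv[beg,bei,bex,bez,bgn,bgw,bgx,bgz,bin,biw,biz,bnw,bnx,bwx,bwz,bxz,egi,egw,elw,env,evx,evz,glv,glx,gnz,gvx,ilv,ilw,ivw] rk=29  ker:egx,egz,eiw,eiz,ewx,ewz,exz,giz,gnw,gnx,gwx,gwz,gxz,iwz,lvw,lvx,nwx,nxz,vxz,wxz
∂3: piv[beiz,bgnw,bgnx,bgwx,bgwz,bgxz,bnwx,egiz,egwx,egwz,egxz,evxz,ewxz,ilvw] rk=14  ker:gnwx,gwxz
b_3=(16−14)−0=2

b_3=2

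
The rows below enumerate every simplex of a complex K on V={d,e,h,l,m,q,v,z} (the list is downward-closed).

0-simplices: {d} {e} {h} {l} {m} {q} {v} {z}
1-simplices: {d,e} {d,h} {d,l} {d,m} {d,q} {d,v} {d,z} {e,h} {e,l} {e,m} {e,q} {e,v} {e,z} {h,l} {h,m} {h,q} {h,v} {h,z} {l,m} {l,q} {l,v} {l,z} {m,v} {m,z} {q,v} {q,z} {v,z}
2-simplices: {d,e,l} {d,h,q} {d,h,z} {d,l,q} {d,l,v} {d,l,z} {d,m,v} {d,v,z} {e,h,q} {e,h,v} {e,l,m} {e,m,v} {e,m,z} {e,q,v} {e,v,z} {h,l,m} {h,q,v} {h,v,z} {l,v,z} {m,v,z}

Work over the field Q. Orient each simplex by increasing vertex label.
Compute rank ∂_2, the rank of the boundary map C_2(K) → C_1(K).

rank∂_2=17

n_0=8 n_1=27 n_2=20  [Q]
∂1: piv[de,dh,dl,dm,dq,dv,dz] rk=7  ker:eh,el,em,eq,ev,ez,hl,hm,hq,hv,hz,lm,lq,lv,lz,mv,mz,qv,qz,vz
∂2: piv[del,dhq,dhz,dlq,dlv,dlz,dmv,dvz,ehq,ehv,elm,emv,emz,eqv,evz,hlm,hvz] rk=17  ker:hqv,lvz,mvz
rk∂_2=17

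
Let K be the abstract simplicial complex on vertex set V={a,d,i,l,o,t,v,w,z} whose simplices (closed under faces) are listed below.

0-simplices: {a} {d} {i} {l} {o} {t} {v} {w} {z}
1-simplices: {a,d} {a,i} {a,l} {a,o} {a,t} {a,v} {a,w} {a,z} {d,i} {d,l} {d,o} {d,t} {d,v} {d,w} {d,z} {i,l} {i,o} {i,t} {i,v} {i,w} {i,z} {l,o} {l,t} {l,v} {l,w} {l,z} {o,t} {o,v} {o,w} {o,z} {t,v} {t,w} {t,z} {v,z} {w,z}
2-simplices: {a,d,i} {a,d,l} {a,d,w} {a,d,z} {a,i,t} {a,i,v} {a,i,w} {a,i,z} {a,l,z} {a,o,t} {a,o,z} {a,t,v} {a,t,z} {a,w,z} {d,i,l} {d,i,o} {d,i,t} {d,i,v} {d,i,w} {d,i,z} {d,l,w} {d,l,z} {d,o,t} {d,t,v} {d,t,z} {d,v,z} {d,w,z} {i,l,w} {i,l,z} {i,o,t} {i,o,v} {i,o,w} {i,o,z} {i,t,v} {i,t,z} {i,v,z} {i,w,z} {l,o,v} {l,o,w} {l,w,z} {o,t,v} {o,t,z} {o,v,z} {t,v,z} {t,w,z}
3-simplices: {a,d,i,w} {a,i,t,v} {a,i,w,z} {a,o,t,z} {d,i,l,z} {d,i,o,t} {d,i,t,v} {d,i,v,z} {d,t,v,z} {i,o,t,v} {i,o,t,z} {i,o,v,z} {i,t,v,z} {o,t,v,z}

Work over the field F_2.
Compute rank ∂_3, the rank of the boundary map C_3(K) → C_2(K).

n_0=9 n_1=35 n_2=45 n_3=14  [Z2]
∂1: piv[ad,ai,al,ao,at,av,aw,az] rk=8  ker:di,dl,do,dt,dv,dw,dz,il,io,it,iv,iw,iz,lo,lt,lv,lw,lz,ot,ov,ow,oz,tv,tw,tz,vz,wz
∂2: piv[adi,adl,adw,adz,ait,aiv,aiw,aiz,alz,aot,aoz,atv,atz,awz,dil,dio,dit,div,dlw,dot,dvz,iov,iow,lov,low,twz] rk=26  ker:diw,diz,dlz,dtv,dtz,dwz,ilw,ilz,iot,ioz,itv,itz,ivz,iwz,lwz,otv,otz,ovz,tvz
∂3: piv[adiw,aitv,aiwz,aotz,dilz,diot,ditv,divz,dtvz,iotv,iotz,iovz,itvz] rk=13  ker:otvz
rk∂_3=13

rank∂_3=13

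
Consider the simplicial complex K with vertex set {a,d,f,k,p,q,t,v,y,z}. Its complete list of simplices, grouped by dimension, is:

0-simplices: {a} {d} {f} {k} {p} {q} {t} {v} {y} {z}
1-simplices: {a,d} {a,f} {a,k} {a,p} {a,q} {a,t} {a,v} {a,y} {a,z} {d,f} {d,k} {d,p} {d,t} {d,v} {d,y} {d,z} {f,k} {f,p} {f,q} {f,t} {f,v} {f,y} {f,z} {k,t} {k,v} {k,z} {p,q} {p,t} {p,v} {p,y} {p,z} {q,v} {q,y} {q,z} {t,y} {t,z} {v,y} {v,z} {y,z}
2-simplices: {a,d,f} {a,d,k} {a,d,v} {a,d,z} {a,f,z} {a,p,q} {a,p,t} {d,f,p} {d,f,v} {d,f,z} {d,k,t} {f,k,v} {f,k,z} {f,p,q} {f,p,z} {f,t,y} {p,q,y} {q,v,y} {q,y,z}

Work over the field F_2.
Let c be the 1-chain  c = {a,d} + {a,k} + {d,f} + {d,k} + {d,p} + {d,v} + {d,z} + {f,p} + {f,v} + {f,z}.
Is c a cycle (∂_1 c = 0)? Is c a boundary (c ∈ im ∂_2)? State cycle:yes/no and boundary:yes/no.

n_0=10 n_1=39 n_2=19  [Z2]
∂1: piv[ad,af,ak,ap,aq,at,av,ay,az] rk=9  ker:df,dk,dp,dt,dv,dy,dz,fk,fp,fq,ft,fv,fy,fz,kt,kv,kz,pq,pt,pv,py,pz,qv,qy,qz,ty,tz,vy,vz,yz
∂2: piv[adf,adk,adv,adz,afz,apq,apt,dfp,dfv,dkt,fkv,fkz,fpq,fpz,fty,pqy,qvy,qyz] rk=18  ker:dfz
∂1c = 0
c vs im∂2: reduces to 0 ⇒ boundary

cycle:yes boundary:yes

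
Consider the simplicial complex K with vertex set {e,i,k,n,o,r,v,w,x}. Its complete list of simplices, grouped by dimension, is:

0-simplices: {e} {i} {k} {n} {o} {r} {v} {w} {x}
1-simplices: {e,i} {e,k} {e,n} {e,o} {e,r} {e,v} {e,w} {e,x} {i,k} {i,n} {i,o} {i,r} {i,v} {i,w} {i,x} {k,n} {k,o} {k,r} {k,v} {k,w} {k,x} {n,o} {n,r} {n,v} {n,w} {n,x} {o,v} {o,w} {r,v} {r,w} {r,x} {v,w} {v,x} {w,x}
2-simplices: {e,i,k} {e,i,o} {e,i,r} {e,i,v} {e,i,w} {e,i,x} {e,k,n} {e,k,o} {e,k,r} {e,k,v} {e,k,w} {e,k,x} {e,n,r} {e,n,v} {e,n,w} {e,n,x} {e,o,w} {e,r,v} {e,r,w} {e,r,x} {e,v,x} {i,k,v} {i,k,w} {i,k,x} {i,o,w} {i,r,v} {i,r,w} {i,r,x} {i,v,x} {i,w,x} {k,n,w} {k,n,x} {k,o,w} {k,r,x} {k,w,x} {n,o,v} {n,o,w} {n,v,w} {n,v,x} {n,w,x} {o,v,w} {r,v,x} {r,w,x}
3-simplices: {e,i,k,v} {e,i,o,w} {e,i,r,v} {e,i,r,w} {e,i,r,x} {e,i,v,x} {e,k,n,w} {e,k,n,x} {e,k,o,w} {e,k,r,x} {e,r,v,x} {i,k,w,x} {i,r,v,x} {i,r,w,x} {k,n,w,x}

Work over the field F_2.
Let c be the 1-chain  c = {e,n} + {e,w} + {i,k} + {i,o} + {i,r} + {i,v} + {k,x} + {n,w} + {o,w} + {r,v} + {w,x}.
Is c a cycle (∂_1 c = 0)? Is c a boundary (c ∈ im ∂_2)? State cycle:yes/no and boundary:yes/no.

cycle:yes boundary:yes

n_0=9 n_1=34 n_2=43 n_3=15  [Z2]
∂1: piv[ei,ek,en,eo,er,ev,ew,ex] rk=8  ker:ik,in,io,ir,iv,iw,ix,kn,ko,kr,kv,kw,kx,no,nr,nv,nw,nx,ov,ow,rv,rw,rx,vw,vx,wx
∂2: piv[eik,eio,eir,eiv,eiw,eix,ekn,eko,ekr,ekv,ekw,ekx,enr,env,enw,enx,eow,erv,erw,erx,evx,iwx,nov,now,nvw] rk=25  ker:ikv,ikw,ikx,iow,irv,irw,irx,ivx,knw,knx,kow,krx,kwx,nvx,nwx,ovw,rvx,rwx
∂3: piv[eikv,eiow,eirv,eirw,eirx,eivx,eknw,eknx,ekow,ekrx,ervx,ikwx,irwx,knwx] rk=14  ker:irvx
∂1c = 0
c vs im∂2: reduces to 0 ⇒ boundary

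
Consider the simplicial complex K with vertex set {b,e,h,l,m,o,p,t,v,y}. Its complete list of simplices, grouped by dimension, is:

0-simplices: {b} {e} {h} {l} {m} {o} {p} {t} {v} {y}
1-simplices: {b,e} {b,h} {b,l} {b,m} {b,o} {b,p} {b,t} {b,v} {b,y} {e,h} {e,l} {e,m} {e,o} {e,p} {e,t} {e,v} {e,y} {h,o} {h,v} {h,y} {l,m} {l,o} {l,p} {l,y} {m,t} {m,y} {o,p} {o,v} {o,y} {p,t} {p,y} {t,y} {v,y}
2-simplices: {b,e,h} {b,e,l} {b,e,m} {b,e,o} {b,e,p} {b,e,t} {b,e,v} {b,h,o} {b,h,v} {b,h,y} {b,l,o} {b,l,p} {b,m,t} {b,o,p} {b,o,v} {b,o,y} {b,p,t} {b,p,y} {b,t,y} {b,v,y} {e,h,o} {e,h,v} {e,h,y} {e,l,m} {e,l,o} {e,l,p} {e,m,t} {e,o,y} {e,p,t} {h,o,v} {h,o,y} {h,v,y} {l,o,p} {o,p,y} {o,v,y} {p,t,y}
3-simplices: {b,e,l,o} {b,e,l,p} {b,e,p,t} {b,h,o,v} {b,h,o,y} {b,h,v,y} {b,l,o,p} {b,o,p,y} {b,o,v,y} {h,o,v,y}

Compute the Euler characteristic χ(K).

n_0=10 n_1=33 n_2=36 n_3=10
χ=+10−33+36−10=3

χ(K)=3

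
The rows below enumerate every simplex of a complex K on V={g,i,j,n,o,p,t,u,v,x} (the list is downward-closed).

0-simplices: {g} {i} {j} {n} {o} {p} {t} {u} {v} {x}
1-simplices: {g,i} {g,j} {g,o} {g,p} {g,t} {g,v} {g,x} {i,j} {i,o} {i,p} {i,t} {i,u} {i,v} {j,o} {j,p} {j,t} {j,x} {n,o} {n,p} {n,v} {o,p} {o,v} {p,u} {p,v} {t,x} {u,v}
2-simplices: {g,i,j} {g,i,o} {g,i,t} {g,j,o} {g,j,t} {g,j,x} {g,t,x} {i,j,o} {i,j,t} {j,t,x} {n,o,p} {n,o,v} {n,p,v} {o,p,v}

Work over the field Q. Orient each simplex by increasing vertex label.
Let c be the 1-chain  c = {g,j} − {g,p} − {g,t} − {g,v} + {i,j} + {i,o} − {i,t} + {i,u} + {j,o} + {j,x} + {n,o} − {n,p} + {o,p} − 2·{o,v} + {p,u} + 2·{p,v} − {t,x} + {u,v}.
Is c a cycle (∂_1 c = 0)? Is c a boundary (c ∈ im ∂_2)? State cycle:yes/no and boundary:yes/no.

n_0=10 n_1=26 n_2=14  [Q]
∂1: piv[gi,gj,go,gp,gt,gv,gx,iu,no] rk=9  ker:ij,io,ip,it,iv,jo,jp,jt,jx,np,nv,op,ov,pu,pv,tx,uv
∂2: piv[gij,gio,git,gjo,gjt,gjx,gtx,nop,nov,npv] rk=10  ker:ijo,ijt,jtx,opv
∂1c = 2·{g} − 2·{i} + 4·{o} − 4·{p} − {t} + {u}

cycle:no boundary:no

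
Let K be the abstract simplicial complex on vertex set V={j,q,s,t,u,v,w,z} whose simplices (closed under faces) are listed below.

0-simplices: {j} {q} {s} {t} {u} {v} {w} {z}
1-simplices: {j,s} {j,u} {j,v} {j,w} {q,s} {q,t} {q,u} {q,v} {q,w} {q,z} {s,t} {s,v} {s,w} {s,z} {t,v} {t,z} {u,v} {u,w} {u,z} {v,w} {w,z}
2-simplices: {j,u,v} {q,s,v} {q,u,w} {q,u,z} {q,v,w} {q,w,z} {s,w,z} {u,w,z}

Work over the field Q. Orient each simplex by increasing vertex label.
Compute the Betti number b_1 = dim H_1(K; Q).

n_0=8 n_1=21 n_2=8  [Q]
∂1: piv[js,ju,jv,jw,qs,qt,qz] rk=7  ker:qu,qv,qw,st,sv,sw,sz,tv,tz,uv,uw,uz,vw,wz
∂2: piv[juv,qsv,quw,quz,qvw,qwz,swz] rk=7  ker:uwz
b_1=(21−7)−7=7

b_1=7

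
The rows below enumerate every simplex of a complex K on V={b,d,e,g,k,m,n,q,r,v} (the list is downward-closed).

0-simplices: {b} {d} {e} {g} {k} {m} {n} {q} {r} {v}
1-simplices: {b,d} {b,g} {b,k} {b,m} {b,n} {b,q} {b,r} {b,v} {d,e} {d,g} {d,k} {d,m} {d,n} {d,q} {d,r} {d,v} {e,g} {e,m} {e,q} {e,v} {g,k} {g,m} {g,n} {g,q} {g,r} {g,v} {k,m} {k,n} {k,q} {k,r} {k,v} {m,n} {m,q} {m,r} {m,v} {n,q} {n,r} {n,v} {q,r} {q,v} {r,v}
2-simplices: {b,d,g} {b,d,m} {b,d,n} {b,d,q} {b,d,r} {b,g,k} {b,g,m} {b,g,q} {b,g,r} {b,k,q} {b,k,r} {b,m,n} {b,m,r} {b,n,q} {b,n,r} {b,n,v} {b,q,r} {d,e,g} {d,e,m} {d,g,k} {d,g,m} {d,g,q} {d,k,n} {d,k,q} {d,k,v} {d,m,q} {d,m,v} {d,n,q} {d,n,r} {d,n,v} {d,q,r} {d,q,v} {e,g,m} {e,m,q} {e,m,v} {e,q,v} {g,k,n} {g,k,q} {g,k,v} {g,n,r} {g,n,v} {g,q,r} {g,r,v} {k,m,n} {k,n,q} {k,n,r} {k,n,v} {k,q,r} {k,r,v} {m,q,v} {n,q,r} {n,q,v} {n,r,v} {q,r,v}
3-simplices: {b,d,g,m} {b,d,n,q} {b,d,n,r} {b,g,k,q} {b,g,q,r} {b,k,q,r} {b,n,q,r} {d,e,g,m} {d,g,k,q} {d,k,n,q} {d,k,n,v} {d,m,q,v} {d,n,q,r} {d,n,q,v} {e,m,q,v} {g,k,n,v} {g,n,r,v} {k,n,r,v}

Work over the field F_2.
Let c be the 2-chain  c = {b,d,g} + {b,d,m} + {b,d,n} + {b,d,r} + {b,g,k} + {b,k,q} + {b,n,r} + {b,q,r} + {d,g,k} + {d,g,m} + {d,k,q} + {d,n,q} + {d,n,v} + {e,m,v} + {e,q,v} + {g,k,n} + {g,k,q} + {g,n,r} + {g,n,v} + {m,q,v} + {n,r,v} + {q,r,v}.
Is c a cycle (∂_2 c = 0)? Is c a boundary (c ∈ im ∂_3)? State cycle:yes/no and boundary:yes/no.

n_0=10 n_1=41 n_2=54 n_3=18  [Z2]
∂1: piv[bd,bg,bk,bm,bn,bq,br,bv,de] rk=9  ker:dg,dk,dm,dn,dq,dr,dv,eg,em,eq,ev,gk,gm,gn,gq,gr,gv,km,kn,kq,kr,kv,mn,mq,mr,mv,nq,nr,nv,qr,qv,rv
∂2: piv[bdg,bdm,bdn,bdq,bdr,bgk,bgm,bgq,bgr,bkq,bkr,bmn,bmr,bnq,bnr,bnv,bqr,deg,dem,dgk,dkn,dkv,dmq,dmv,dnv,dqv,emq,emv,gkn,gkv,grv,kmn] rk=32  ker:dgm,dgq,dkq,dnq,dnr,dqr,egm,eqv,gkq,gnr,gnv,gqr,knq,knr,knv,kqr,krv,mqv,nqr,nqv,nrv,qrv
∂3: piv[bdgm,bdnq,bdnr,bgkq,bgqr,bkqr,bnqr,degm,dgkq,dknq,dknv,dmqv,dnqr,dnqv,emqv,gknv,gnrv,knrv] rk=18
∂2c = {b,m} + {b,r} + {d,g} + {d,n} + {d,r} + {d,v} + {e,m} + {e,q} + {g,m} + {g,n} + {g,q} + {g,r} + {g,v} + {k,n} + {k,q} + {m,q} + {n,q} + {n,r} + {n,v} + {q,v}

cycle:no boundary:no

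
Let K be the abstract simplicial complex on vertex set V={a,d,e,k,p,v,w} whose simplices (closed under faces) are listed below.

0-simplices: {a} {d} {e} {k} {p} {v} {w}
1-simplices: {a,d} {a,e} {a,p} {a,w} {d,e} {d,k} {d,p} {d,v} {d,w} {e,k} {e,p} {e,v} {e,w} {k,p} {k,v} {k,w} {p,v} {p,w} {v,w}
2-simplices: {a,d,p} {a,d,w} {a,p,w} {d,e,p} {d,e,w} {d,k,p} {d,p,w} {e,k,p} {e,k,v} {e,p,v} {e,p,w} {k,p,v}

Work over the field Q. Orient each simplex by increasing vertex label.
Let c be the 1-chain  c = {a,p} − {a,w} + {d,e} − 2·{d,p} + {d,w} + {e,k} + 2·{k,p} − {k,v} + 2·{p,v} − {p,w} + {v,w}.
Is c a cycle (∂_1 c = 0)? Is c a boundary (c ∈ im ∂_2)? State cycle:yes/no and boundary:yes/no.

n_0=7 n_1=19 n_2=12  [Q]
∂1: piv[ad,ae,ap,aw,dk,dv] rk=6  ker:de,dp,dw,ek,ep,ev,ew,kp,kv,kw,pv,pw,vw
∂2: piv[adp,adw,apw,dep,dew,dkp,ekp,ekv,epv] rk=9  ker:dpw,epw,kpv
∂1c = 0
c vs im∂2: residual ≠ 0 ⇒ not boundary

cycle:yes boundary:no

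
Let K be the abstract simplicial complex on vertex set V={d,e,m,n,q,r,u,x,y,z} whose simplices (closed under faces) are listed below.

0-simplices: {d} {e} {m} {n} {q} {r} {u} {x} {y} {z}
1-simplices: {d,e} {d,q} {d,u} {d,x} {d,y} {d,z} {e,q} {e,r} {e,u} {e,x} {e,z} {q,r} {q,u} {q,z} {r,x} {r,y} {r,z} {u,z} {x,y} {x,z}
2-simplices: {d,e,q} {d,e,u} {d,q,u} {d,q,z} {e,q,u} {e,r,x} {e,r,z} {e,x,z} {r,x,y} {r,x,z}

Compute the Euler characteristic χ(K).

n_0=10 n_1=20 n_2=10
χ=+10−20+10=0

χ(K)=0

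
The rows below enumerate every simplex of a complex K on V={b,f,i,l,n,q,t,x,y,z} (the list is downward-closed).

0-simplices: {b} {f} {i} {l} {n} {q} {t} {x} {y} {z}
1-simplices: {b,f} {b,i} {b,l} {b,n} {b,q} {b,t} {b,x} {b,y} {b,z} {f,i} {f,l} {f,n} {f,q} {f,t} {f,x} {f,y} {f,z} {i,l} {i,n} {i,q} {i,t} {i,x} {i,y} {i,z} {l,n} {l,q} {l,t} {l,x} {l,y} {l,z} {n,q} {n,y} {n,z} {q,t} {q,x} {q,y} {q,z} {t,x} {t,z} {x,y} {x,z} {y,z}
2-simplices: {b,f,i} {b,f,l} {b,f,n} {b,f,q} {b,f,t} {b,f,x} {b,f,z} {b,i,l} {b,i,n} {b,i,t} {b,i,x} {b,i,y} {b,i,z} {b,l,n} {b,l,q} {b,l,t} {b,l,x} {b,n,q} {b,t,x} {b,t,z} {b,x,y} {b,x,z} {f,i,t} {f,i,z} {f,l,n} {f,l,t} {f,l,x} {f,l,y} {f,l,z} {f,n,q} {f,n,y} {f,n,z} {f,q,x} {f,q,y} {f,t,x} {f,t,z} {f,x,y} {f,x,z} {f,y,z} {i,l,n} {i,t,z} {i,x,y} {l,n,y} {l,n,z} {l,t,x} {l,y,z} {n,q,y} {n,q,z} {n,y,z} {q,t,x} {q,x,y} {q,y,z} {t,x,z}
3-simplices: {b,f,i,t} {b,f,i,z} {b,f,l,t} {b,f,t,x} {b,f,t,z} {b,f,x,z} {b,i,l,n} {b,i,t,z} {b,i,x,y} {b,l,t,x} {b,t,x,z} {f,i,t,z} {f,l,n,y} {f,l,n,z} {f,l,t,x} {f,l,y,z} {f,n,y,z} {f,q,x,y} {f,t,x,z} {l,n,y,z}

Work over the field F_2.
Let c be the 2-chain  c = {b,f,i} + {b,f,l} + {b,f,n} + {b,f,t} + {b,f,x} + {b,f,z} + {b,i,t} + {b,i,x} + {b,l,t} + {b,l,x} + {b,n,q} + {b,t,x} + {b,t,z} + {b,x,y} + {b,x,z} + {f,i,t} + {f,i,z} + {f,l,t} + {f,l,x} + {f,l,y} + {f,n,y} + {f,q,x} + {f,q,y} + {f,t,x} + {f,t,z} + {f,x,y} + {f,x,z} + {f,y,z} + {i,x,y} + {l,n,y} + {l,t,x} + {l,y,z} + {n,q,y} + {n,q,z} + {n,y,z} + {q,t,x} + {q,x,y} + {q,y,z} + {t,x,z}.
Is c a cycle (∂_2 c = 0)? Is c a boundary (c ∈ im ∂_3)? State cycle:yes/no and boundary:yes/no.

n_0=10 n_1=42 n_2=53 n_3=20  [Z2]
∂1: piv[bf,bi,bl,bn,bq,bt,bx,by,bz] rk=9  ker:fi,fl,fn,fq,ft,fx,fy,fz,il,in,iq,it,ix,iy,iz,ln,lq,lt,lx,ly,lz,nq,ny,nz,qt,qx,qy,qz,tx,tz,xy,xz,yz
∂2: piv[bfi,bfl,bfn,bfq,bft,bfx,bfz,bil,bin,bit,bix,biy,biz,bln,blq,blt,blx,bnq,btx,btz,bxy,bxz,fly,flz,fny,fnz,fqx,fqy,fxy,fyz,nqz,qtx] rk=32  ker:fit,fiz,fln,flt,flx,fnq,ftx,ftz,fxz,iln,itz,ixy,lny,lnz,ltx,lyz,nqy,nyz,qxy,qyz,txz
∂3: piv[bfit,bfiz,bflt,bftx,bftz,bfxz,biln,bitz,bixy,bltx,btxz,flny,flnz,fltx,flyz,fnyz,fqxy] rk=17  ker:fitz,ftxz,lnyz
∂2c = {b,i} + {b,l} + {b,q} + {b,t} + {b,y} + {b,z} + {f,i} + {f,t} + {f,y} + {f,z} + {i,y} + {i,z} + {l,n} + {l,t} + {l,x} + {l,y} + {l,z} + {n,q} + {q,t} + {q,x} + {t,x} + {t,z} + {x,z}

cycle:no boundary:no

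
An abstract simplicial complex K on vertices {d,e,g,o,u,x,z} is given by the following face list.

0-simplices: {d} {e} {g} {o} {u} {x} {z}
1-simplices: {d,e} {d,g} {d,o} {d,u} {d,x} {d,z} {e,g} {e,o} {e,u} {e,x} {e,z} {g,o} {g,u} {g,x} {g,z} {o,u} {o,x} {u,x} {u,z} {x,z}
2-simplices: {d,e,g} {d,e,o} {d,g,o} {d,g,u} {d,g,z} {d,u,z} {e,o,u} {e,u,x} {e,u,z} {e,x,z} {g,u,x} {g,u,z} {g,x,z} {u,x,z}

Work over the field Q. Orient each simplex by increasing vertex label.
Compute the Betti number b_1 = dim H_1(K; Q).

n_0=7 n_1=20 n_2=14  [Q]
∂1: piv[de,dg,do,du,dx,dz] rk=6  ker:eg,eo,eu,ex,ez,go,gu,gx,gz,ou,ox,ux,uz,xz
∂2: piv[deg,deo,dgo,dgu,dgz,duz,eou,eux,euz,exz,gux] rk=11  ker:guz,gxz,uxz
b_1=(20−6)−11=3

b_1=3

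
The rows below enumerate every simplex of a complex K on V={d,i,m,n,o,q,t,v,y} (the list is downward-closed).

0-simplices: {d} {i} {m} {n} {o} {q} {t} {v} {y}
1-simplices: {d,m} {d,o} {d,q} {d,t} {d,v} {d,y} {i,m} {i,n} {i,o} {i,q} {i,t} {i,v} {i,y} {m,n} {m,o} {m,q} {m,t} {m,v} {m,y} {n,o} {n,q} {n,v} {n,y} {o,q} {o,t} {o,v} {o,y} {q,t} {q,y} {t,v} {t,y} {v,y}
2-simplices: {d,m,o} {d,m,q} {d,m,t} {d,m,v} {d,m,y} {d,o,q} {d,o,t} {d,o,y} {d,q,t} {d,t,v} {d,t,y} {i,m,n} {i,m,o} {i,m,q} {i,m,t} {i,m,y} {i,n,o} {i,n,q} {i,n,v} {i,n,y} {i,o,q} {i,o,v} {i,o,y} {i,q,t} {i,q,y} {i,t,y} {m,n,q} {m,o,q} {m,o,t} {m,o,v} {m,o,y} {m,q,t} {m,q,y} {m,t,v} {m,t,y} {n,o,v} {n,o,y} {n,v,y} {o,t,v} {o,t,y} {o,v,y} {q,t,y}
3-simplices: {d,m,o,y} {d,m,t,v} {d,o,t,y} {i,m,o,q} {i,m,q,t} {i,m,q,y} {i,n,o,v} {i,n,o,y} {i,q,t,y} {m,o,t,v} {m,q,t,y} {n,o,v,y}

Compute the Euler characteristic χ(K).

χ(K)=7

n_0=9 n_1=32 n_2=42 n_3=12
χ=+9−32+42−12=7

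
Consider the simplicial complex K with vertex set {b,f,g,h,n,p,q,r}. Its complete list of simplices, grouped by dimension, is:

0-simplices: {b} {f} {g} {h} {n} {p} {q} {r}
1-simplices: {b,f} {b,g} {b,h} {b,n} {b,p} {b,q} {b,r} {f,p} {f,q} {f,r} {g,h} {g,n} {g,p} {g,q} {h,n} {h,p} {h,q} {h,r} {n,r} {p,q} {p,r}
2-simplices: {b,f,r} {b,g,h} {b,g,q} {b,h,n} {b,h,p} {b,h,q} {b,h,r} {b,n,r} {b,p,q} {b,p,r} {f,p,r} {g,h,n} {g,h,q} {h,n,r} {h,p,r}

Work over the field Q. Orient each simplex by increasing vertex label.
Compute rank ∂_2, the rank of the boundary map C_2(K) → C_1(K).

rank∂_2=12

n_0=8 n_1=21 n_2=15  [Q]
∂1: piv[bf,bg,bh,bn,bp,bq,br] rk=7  ker:fp,fq,fr,gh,gn,gp,gq,hn,hp,hq,hr,nr,pq,pr
∂2: piv[bfr,bgh,bgq,bhn,bhp,bhq,bhr,bnr,bpq,bpr,fpr,ghn] rk=12  ker:ghq,hnr,hpr
rk∂_2=12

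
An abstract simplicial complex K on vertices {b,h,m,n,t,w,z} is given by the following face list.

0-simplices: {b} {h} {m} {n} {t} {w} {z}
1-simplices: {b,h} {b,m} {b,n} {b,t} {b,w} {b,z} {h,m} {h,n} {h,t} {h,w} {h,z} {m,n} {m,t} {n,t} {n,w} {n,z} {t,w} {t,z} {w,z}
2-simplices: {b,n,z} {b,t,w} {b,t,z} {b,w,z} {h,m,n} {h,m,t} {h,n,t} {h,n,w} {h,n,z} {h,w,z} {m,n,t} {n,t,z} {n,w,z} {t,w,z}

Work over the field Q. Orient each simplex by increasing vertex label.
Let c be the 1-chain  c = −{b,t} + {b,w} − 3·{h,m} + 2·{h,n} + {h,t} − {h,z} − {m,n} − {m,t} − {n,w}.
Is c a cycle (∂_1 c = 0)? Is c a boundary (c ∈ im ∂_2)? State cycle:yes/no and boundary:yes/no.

cycle:no boundary:no

n_0=7 n_1=19 n_2=14  [Q]
∂1: piv[bh,bm,bn,bt,bw,bz] rk=6  ker:hm,hn,ht,hw,hz,mn,mt,nt,nw,nz,tw,tz,wz
∂2: piv[bnz,btw,btz,bwz,hmn,hmt,hnt,hnw,hnz,hwz,ntz] rk=11  ker:mnt,nwz,twz
∂1c = {h} − {m} + 2·{n} − {t} − {z}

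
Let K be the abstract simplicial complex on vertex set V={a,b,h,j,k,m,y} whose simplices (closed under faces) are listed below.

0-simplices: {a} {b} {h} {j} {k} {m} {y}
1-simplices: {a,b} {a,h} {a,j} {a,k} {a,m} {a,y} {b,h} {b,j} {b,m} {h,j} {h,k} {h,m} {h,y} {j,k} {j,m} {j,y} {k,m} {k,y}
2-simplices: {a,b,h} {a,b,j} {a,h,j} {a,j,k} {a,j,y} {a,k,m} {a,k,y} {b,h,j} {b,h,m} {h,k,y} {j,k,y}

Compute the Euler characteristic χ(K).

χ(K)=0

n_0=7 n_1=18 n_2=11
χ=+7−18+11=0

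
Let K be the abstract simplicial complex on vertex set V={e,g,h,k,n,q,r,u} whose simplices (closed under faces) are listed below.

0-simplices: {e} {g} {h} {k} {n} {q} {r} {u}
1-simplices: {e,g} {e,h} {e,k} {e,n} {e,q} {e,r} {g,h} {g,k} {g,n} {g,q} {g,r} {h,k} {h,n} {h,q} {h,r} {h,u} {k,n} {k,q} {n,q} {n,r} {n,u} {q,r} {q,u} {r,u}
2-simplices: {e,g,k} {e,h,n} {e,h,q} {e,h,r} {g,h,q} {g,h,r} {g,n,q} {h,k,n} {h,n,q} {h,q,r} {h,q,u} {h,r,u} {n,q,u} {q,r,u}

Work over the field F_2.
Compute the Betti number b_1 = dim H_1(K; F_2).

n_0=8 n_1=24 n_2=14  [Z2]
∂1: piv[eg,eh,ek,en,eq,er,hu] rk=7  ker:gh,gk,gn,gq,gr,hk,hn,hq,hr,kn,kq,nq,nr,nu,qr,qu,ru
∂2: piv[egk,ehn,ehq,ehr,ghq,ghr,gnq,hkn,hnq,hqr,hqu,hru,nqu] rk=13  ker:qru
b_1=(24−7)−13=4

b_1=4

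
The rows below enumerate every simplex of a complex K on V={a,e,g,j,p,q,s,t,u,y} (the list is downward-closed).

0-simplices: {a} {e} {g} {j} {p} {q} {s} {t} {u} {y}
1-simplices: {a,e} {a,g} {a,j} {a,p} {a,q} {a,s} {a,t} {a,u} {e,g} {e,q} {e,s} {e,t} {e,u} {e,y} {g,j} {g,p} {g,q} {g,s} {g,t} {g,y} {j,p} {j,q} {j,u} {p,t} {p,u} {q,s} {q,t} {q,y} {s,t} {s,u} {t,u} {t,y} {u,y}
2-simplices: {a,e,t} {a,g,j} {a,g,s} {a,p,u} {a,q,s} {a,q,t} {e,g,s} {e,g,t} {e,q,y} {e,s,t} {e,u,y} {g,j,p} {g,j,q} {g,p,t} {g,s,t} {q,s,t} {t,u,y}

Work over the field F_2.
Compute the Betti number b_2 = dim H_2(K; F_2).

b_2=1

n_0=10 n_1=33 n_2=17  [Z2]
∂1: piv[ae,ag,aj,ap,aq,as,at,au,ey] rk=9  ker:eg,eq,es,et,eu,gj,gp,gq,gs,gt,gy,jp,jq,ju,pt,pu,qs,qt,qy,st,su,tu,ty,uy
∂2: piv[aet,agj,ags,apu,aqs,aqt,egs,egt,eqy,est,euy,gjp,gjq,gpt,qst,tuy] rk=16  ker:gst
b_2=(17−16)−0=1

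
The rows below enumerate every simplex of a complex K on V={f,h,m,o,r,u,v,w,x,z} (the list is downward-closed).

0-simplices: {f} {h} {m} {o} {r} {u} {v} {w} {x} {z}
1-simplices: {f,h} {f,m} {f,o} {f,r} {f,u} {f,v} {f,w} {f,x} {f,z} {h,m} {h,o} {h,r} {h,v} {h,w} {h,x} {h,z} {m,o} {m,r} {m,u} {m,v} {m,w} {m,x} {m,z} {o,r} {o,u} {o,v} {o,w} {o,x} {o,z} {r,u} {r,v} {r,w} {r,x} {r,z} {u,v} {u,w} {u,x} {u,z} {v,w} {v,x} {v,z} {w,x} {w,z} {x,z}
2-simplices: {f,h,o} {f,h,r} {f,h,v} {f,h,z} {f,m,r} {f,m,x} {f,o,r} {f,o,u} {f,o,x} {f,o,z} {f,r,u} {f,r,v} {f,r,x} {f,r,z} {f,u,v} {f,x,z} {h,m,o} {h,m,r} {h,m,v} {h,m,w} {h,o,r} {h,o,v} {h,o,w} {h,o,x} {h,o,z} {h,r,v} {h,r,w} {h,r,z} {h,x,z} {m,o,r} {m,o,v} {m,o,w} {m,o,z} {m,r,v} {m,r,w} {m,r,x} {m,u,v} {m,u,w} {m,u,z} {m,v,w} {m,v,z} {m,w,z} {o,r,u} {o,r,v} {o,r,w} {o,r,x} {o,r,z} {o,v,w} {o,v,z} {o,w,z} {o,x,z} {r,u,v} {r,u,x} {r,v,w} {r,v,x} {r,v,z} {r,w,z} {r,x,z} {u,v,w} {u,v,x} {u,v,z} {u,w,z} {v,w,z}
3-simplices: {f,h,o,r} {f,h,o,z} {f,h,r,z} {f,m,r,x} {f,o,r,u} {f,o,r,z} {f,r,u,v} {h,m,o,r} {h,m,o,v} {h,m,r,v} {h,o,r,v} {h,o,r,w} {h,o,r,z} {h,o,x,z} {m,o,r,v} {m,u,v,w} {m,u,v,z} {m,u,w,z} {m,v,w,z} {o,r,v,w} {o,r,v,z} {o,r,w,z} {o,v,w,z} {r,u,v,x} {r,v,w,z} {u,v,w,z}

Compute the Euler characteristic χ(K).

n_0=10 n_1=44 n_2=63 n_3=26
χ=+10−44+63−26=3

χ(K)=3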